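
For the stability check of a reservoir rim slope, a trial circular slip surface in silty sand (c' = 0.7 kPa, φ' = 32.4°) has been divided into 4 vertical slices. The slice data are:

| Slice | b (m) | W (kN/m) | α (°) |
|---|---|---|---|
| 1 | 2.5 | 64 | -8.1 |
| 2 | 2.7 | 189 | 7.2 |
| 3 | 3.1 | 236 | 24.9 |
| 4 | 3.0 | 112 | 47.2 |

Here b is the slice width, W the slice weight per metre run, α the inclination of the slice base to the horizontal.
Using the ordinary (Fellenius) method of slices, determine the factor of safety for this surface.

FS = 1.80

Ordinary method of slices: FS = Σ[c'·Δl_i + (W_i cosα_i)·tanφ'] / Σ W_i sinα_i, with Δl_i = b_i / cosα_i.
Slice 1: Δl = 2.5/cos(-8.1°) = 2.525 m; N'_1 = 64·cos(-8.1°) = 63.4; c'Δl = 1.77; W sinα = -9.0
Slice 2: Δl = 2.7/cos7.2° = 2.721 m; N'_2 = 189·cos7.2° = 187.5; c'Δl = 1.91; W sinα = 23.7
Slice 3: Δl = 3.1/cos24.9° = 3.418 m; N'_3 = 236·cos24.9° = 214.1; c'Δl = 2.39; W sinα = 99.4
Slice 4: Δl = 3.0/cos47.2° = 4.415 m; N'_4 = 112·cos47.2° = 76.1; c'Δl = 3.09; W sinα = 82.2
Σc'Δl = 9.2 kN/m; ΣN' = 541.0 kN/m; ΣW sinα = 196.2 kN/m
Resisting = 9.2 + 541.0·tan32.4° = 9.2 + 343.3 = 352.5 kN/m
FS = 352.5 / 196.2 = 1.797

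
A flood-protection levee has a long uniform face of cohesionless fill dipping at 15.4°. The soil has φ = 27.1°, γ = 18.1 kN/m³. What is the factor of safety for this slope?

FS = 1.86

For a dry cohesionless infinite slope the factor of safety is FS = tanφ / tanβ.
FS = tan27.1° / tan15.4° = 0.5117 / 0.2754 = 1.858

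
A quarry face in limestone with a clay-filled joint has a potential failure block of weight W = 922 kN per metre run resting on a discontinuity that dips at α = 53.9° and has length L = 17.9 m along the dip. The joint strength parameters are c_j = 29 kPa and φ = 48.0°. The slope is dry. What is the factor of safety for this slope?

Resolving the block weight along and normal to the plane and applying the Mohr–Coulomb strength on the joint:
N' = W cosα = 922·cos53.9° = 543.2 kN/m
Driving force T = W sinα = 922·sin53.9° = 745.0 kN/m
Resisting force R = c_j·L + N'·tanφ = 29·17.9 + 543.2·tan48.0° = 519.1 + 603.3 = 1122.4 kN/m
FS = R / T = 1122.4 / 745.0 = 1.507

FS = 1.51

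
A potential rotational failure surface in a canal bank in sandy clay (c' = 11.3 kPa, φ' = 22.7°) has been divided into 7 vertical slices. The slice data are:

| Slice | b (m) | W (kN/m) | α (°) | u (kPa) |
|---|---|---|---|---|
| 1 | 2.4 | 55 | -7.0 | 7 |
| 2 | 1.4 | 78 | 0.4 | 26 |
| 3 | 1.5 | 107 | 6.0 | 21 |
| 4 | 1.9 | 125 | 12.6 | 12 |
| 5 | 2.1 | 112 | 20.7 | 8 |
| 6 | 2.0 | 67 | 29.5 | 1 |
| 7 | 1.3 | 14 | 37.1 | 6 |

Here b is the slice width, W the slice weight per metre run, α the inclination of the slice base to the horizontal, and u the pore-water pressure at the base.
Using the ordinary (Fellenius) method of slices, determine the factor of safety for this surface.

Ordinary method of slices: FS = Σ[c'·Δl_i + (W_i cosα_i − u_i·Δl_i)·tanφ'] / Σ W_i sinα_i, with Δl_i = b_i / cosα_i.
Slice 1: Δl = 2.4/cos(-7.0°) = 2.418 m; N'_1 = 55·cos(-7.0°) − 7·2.418 = 37.7; c'Δl = 27.32; W sinα = -6.7
Slice 2: Δl = 1.4/cos0.4° = 1.400 m; N'_2 = 78·cos0.4° − 26·1.400 = 41.6; c'Δl = 15.82; W sinα = 0.5
Slice 3: Δl = 1.5/cos6.0° = 1.508 m; N'_3 = 107·cos6.0° − 21·1.508 = 74.7; c'Δl = 17.04; W sinα = 11.2
Slice 4: Δl = 1.9/cos12.6° = 1.947 m; N'_4 = 125·cos12.6° − 12·1.947 = 98.6; c'Δl = 22.00; W sinα = 27.3
Slice 5: Δl = 2.1/cos20.7° = 2.245 m; N'_5 = 112·cos20.7° − 8·2.245 = 86.8; c'Δl = 25.37; W sinα = 39.6
Slice 6: Δl = 2.0/cos29.5° = 2.298 m; N'_6 = 67·cos29.5° − 1·2.298 = 56.0; c'Δl = 25.97; W sinα = 33.0
Slice 7: Δl = 1.3/cos37.1° = 1.630 m; N'_7 = 14·cos37.1° − 6·1.630 = 1.4; c'Δl = 18.42; W sinα = 8.4
Σc'Δl = 151.9 kN/m; ΣN' = 396.8 kN/m; ΣW sinα = 113.3 kN/m
Resisting = 151.9 + 396.8·tan22.7° = 151.9 + 166.0 = 317.9 kN/m
FS = 317.9 / 113.3 = 2.806

FS = 2.81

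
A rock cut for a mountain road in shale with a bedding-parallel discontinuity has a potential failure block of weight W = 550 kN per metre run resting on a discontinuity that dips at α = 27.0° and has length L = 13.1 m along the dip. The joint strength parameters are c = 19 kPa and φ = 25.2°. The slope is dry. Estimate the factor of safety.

FS = 1.92

Resolving the block weight along and normal to the plane and applying the Mohr–Coulomb strength on the joint:
N' = W cosα = 550·cos27.0° = 490.1 kN/m
Driving force T = W sinα = 550·sin27.0° = 249.7 kN/m
Resisting force R = c·L + N'·tanφ = 19·13.1 + 490.1·tan25.2° = 248.9 + 230.6 = 479.5 kN/m
FS = R / T = 479.5 / 249.7 = 1.920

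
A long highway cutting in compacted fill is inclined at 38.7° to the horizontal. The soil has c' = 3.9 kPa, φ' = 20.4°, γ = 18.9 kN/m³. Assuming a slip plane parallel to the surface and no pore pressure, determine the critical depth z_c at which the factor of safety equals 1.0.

Setting FS = 1.00 in FS = [c' + γz cos²β tanφ'] / [γz sinβ cosβ] and solving for z:
z = c' / [γ cosβ (FS·sinβ − cosβ·tanφ')]
  = 3.9 / [18.9·cos38.7°·(1.00·sin38.7° − cos38.7°·tan20.4°)]
  = 3.9 / [18.9·0.7804·(1.00·0.6252 − 0.7804·0.3719)]
  = 3.9 / 4.9413 = 0.789 m

z_c = 0.79 m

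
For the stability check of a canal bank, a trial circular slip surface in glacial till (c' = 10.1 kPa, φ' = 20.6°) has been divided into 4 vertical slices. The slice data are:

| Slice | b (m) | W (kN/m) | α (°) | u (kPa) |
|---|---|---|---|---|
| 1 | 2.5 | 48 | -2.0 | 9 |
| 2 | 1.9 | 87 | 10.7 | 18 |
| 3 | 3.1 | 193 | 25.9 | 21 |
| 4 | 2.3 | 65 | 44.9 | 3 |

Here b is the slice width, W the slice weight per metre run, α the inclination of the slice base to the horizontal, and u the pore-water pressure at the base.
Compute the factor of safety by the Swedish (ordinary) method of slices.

Ordinary method of slices: FS = Σ[c'·Δl_i + (W_i cosα_i − u_i·Δl_i)·tanφ'] / Σ W_i sinα_i, with Δl_i = b_i / cosα_i.
Slice 1: Δl = 2.5/cos(-2.0°) = 2.502 m; N'_1 = 48·cos(-2.0°) − 9·2.502 = 25.5; c'Δl = 25.27; W sinα = -1.7
Slice 2: Δl = 1.9/cos10.7° = 1.934 m; N'_2 = 87·cos10.7° − 18·1.934 = 50.7; c'Δl = 19.53; W sinα = 16.2
Slice 3: Δl = 3.1/cos25.9° = 3.446 m; N'_3 = 193·cos25.9° − 21·3.446 = 101.2; c'Δl = 34.81; W sinα = 84.3
Slice 4: Δl = 2.3/cos44.9° = 3.247 m; N'_4 = 65·cos44.9° − 3·3.247 = 36.3; c'Δl = 32.79; W sinα = 45.9
Σc'Δl = 112.4 kN/m; ΣN' = 213.7 kN/m; ΣW sinα = 144.7 kN/m
Resisting = 112.4 + 213.7·tan20.6° = 112.4 + 80.3 = 192.7 kN/m
FS = 192.7 / 144.7 = 1.332

FS = 1.33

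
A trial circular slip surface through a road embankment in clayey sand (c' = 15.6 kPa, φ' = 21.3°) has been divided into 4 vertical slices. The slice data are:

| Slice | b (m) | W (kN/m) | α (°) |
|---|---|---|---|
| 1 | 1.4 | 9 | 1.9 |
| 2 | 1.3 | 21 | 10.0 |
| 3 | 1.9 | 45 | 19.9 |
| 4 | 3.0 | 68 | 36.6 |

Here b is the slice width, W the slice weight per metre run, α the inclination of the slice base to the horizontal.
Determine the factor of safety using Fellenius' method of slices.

FS = 3.04

Ordinary method of slices: FS = Σ[c'·Δl_i + (W_i cosα_i)·tanφ'] / Σ W_i sinα_i, with Δl_i = b_i / cosα_i.
Slice 1: Δl = 1.4/cos1.9° = 1.401 m; N'_1 = 9·cos1.9° = 9.0; c'Δl = 21.85; W sinα = 0.3
Slice 2: Δl = 1.3/cos10.0° = 1.320 m; N'_2 = 21·cos10.0° = 20.7; c'Δl = 20.59; W sinα = 3.6
Slice 3: Δl = 1.9/cos19.9° = 2.021 m; N'_3 = 45·cos19.9° = 42.3; c'Δl = 31.52; W sinα = 15.3
Slice 4: Δl = 3.0/cos36.6° = 3.737 m; N'_4 = 68·cos36.6° = 54.6; c'Δl = 58.29; W sinα = 40.5
Σc'Δl = 132.3 kN/m; ΣN' = 126.6 kN/m; ΣW sinα = 59.8 kN/m
Resisting = 132.3 + 126.6·tan21.3° = 132.3 + 49.4 = 181.6 kN/m
FS = 181.6 / 59.8 = 3.037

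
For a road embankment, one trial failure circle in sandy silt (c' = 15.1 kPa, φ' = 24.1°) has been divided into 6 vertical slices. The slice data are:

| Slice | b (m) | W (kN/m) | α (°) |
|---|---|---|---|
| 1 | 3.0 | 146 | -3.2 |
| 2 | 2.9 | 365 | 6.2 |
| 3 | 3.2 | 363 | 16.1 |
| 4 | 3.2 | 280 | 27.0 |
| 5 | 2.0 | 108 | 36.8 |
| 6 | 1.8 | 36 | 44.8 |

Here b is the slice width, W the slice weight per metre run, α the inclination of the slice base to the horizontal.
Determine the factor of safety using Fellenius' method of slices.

FS = 2.34

Ordinary method of slices: FS = Σ[c'·Δl_i + (W_i cosα_i)·tanφ'] / Σ W_i sinα_i, with Δl_i = b_i / cosα_i.
Slice 1: Δl = 3.0/cos(-3.2°) = 3.005 m; N'_1 = 146·cos(-3.2°) = 145.8; c'Δl = 45.37; W sinα = -8.1
Slice 2: Δl = 2.9/cos6.2° = 2.917 m; N'_2 = 365·cos6.2° = 362.9; c'Δl = 44.05; W sinα = 39.4
Slice 3: Δl = 3.2/cos16.1° = 3.331 m; N'_3 = 363·cos16.1° = 348.8; c'Δl = 50.29; W sinα = 100.7
Slice 4: Δl = 3.2/cos27.0° = 3.591 m; N'_4 = 280·cos27.0° = 249.5; c'Δl = 54.23; W sinα = 127.1
Slice 5: Δl = 2.0/cos36.8° = 2.498 m; N'_5 = 108·cos36.8° = 86.5; c'Δl = 37.72; W sinα = 64.7
Slice 6: Δl = 1.8/cos44.8° = 2.537 m; N'_6 = 36·cos44.8° = 25.5; c'Δl = 38.30; W sinα = 25.4
Σc'Δl = 270.0 kN/m; ΣN' = 1218.9 kN/m; ΣW sinα = 349.1 kN/m
Resisting = 270.0 + 1218.9·tan24.1° = 270.0 + 545.2 = 815.2 kN/m
FS = 815.2 / 349.1 = 2.335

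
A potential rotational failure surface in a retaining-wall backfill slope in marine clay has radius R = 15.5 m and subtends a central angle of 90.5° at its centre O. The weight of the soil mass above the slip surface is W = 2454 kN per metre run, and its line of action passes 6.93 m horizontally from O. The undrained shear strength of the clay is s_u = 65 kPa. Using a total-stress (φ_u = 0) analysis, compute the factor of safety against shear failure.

Taking moments about the centre O, the resisting moment is provided by the undrained shear strength acting along the arc:
Arc length L_a = R·θ = 15.5·(90.5°·π/180) = 15.5·1.5795 = 24.48 m
M_R = s_u·L_a·R = 65·24.48·15.5 = 24666.2 kN·m/m
M_D = W·d = 2454·6.93 = 17006.2 kN·m/m
FS = M_R / M_D = 24666.2 / 17006.2 = 1.450

FS = 1.45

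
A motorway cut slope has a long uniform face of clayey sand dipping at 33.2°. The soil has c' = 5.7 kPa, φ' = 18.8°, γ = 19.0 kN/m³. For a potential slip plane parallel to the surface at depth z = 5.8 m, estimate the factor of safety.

For an infinite slope with a slip plane parallel to the surface (no pore pressure): FS = [c' + γz cos²β tanφ'] / [γz sinβ cosβ].
γz = 19.0·5.8 = 110.20 kN/m²
Numerator = 5.7 + 110.20·cos²33.2°·tan18.8° = 5.7 + 110.20·0.7002·0.3404 = 31.967 kPa
Denominator = 110.20·sin33.2°·cos33.2° = 110.20·0.5476·0.8368 = 50.492 kPa
FS = 31.967 / 50.492 = 0.633

FS = 0.63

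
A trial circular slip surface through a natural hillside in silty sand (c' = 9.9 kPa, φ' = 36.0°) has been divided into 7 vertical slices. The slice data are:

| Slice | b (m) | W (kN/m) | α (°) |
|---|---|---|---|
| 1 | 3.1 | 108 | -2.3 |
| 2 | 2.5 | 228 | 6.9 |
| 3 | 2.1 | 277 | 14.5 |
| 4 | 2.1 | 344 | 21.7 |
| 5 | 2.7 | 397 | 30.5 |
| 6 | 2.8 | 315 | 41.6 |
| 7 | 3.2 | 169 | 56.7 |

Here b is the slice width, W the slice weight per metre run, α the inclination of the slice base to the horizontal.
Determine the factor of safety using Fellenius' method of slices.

Ordinary method of slices: FS = Σ[c'·Δl_i + (W_i cosα_i)·tanφ'] / Σ W_i sinα_i, with Δl_i = b_i / cosα_i.
Slice 1: Δl = 3.1/cos(-2.3°) = 3.102 m; N'_1 = 108·cos(-2.3°) = 107.9; c'Δl = 30.71; W sinα = -4.3
Slice 2: Δl = 2.5/cos6.9° = 2.518 m; N'_2 = 228·cos6.9° = 226.3; c'Δl = 24.93; W sinα = 27.4
Slice 3: Δl = 2.1/cos14.5° = 2.169 m; N'_3 = 277·cos14.5° = 268.2; c'Δl = 21.47; W sinα = 69.4
Slice 4: Δl = 2.1/cos21.7° = 2.260 m; N'_4 = 344·cos21.7° = 319.6; c'Δl = 22.38; W sinα = 127.2
Slice 5: Δl = 2.7/cos30.5° = 3.134 m; N'_5 = 397·cos30.5° = 342.1; c'Δl = 31.02; W sinα = 201.5
Slice 6: Δl = 2.8/cos41.6° = 3.744 m; N'_6 = 315·cos41.6° = 235.6; c'Δl = 37.07; W sinα = 209.1
Slice 7: Δl = 3.2/cos56.7° = 5.829 m; N'_7 = 169·cos56.7° = 92.8; c'Δl = 57.70; W sinα = 141.3
Σc'Δl = 225.3 kN/m; ΣN' = 1592.5 kN/m; ΣW sinα = 771.5 kN/m
Resisting = 225.3 + 1592.5·tan36.0° = 225.3 + 1157.0 = 1382.3 kN/m
FS = 1382.3 / 771.5 = 1.792

FS = 1.79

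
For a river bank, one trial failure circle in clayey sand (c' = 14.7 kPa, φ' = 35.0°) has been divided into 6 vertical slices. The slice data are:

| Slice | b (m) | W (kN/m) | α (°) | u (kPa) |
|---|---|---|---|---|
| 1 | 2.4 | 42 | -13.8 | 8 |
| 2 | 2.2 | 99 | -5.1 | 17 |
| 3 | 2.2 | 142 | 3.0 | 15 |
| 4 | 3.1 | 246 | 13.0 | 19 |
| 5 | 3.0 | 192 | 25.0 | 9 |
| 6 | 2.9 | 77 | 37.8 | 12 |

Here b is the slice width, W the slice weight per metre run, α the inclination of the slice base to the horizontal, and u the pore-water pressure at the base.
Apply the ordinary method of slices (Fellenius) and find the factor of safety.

Ordinary method of slices: FS = Σ[c'·Δl_i + (W_i cosα_i − u_i·Δl_i)·tanφ'] / Σ W_i sinα_i, with Δl_i = b_i / cosα_i.
Slice 1: Δl = 2.4/cos(-13.8°) = 2.471 m; N'_1 = 42·cos(-13.8°) − 8·2.471 = 21.0; c'Δl = 36.33; W sinα = -10.0
Slice 2: Δl = 2.2/cos(-5.1°) = 2.209 m; N'_2 = 99·cos(-5.1°) − 17·2.209 = 61.1; c'Δl = 32.47; W sinα = -8.8
Slice 3: Δl = 2.2/cos3.0° = 2.203 m; N'_3 = 142·cos3.0° − 15·2.203 = 108.8; c'Δl = 32.38; W sinα = 7.4
Slice 4: Δl = 3.1/cos13.0° = 3.182 m; N'_4 = 246·cos13.0° − 19·3.182 = 179.2; c'Δl = 46.77; W sinα = 55.3
Slice 5: Δl = 3.0/cos25.0° = 3.310 m; N'_5 = 192·cos25.0° − 9·3.310 = 144.2; c'Δl = 48.66; W sinα = 81.1
Slice 6: Δl = 2.9/cos37.8° = 3.670 m; N'_6 = 77·cos37.8° − 12·3.670 = 16.8; c'Δl = 53.95; W sinα = 47.2
Σc'Δl = 250.6 kN/m; ΣN' = 531.1 kN/m; ΣW sinα = 172.3 kN/m
Resisting = 250.6 + 531.1·tan35.0° = 250.6 + 371.9 = 622.4 kN/m
FS = 622.4 / 172.3 = 3.613

FS = 3.61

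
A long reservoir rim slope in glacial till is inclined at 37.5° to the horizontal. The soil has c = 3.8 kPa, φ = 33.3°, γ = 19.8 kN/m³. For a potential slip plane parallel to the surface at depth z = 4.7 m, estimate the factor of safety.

FS = 0.94

For an infinite slope with a slip plane parallel to the surface (no pore pressure): FS = [c + γz cos²β tanφ] / [γz sinβ cosβ].
γz = 19.8·4.7 = 93.06 kN/m²
Numerator = 3.8 + 93.06·cos²37.5°·tan33.3° = 3.8 + 93.06·0.6294·0.6569 = 42.275 kPa
Denominator = 93.06·sin37.5°·cos37.5° = 93.06·0.6088·0.7934 = 44.945 kPa
FS = 42.275 / 44.945 = 0.941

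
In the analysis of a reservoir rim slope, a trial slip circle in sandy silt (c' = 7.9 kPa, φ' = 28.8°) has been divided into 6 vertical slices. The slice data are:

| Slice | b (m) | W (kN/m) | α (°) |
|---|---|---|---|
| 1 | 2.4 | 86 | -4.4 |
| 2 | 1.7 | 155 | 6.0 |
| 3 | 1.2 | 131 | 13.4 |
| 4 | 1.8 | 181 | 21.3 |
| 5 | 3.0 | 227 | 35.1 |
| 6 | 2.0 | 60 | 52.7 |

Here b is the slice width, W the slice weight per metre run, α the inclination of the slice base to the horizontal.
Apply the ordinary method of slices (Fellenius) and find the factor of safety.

FS = 1.86

Ordinary method of slices: FS = Σ[c'·Δl_i + (W_i cosα_i)·tanφ'] / Σ W_i sinα_i, with Δl_i = b_i / cosα_i.
Slice 1: Δl = 2.4/cos(-4.4°) = 2.407 m; N'_1 = 86·cos(-4.4°) = 85.7; c'Δl = 19.02; W sinα = -6.6
Slice 2: Δl = 1.7/cos6.0° = 1.709 m; N'_2 = 155·cos6.0° = 154.2; c'Δl = 13.50; W sinα = 16.2
Slice 3: Δl = 1.2/cos13.4° = 1.234 m; N'_3 = 131·cos13.4° = 127.4; c'Δl = 9.75; W sinα = 30.4
Slice 4: Δl = 1.8/cos21.3° = 1.932 m; N'_4 = 181·cos21.3° = 168.6; c'Δl = 15.26; W sinα = 65.7
Slice 5: Δl = 3.0/cos35.1° = 3.667 m; N'_5 = 227·cos35.1° = 185.7; c'Δl = 28.97; W sinα = 130.5
Slice 6: Δl = 2.0/cos52.7° = 3.300 m; N'_6 = 60·cos52.7° = 36.4; c'Δl = 26.07; W sinα = 47.7
Σc'Δl = 112.6 kN/m; ΣN' = 758.0 kN/m; ΣW sinα = 284.0 kN/m
Resisting = 112.6 + 758.0·tan28.8° = 112.6 + 416.7 = 529.3 kN/m
FS = 529.3 / 284.0 = 1.864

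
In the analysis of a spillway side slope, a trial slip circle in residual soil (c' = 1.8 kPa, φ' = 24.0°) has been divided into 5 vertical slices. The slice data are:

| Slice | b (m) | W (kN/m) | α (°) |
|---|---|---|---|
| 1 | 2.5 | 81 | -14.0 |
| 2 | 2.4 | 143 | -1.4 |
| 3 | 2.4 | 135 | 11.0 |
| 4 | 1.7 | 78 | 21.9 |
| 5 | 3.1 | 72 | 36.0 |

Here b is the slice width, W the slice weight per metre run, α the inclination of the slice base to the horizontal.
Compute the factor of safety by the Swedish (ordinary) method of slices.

FS = 3.23

Ordinary method of slices: FS = Σ[c'·Δl_i + (W_i cosα_i)·tanφ'] / Σ W_i sinα_i, with Δl_i = b_i / cosα_i.
Slice 1: Δl = 2.5/cos(-14.0°) = 2.577 m; N'_1 = 81·cos(-14.0°) = 78.6; c'Δl = 4.64; W sinα = -19.6
Slice 2: Δl = 2.4/cos(-1.4°) = 2.401 m; N'_2 = 143·cos(-1.4°) = 143.0; c'Δl = 4.32; W sinα = -3.5
Slice 3: Δl = 2.4/cos11.0° = 2.445 m; N'_3 = 135·cos11.0° = 132.5; c'Δl = 4.40; W sinα = 25.8
Slice 4: Δl = 1.7/cos21.9° = 1.832 m; N'_4 = 78·cos21.9° = 72.4; c'Δl = 3.30; W sinα = 29.1
Slice 5: Δl = 3.1/cos36.0° = 3.832 m; N'_5 = 72·cos36.0° = 58.2; c'Δl = 6.90; W sinα = 42.3
Σc'Δl = 23.6 kN/m; ΣN' = 484.7 kN/m; ΣW sinα = 74.1 kN/m
Resisting = 23.6 + 484.7·tan24.0° = 23.6 + 215.8 = 239.4 kN/m
FS = 239.4 / 74.1 = 3.231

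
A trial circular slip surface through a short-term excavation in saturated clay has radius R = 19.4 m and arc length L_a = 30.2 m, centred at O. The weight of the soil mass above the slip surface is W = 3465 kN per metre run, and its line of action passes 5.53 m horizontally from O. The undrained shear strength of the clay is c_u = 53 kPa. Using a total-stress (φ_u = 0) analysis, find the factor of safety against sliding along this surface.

Taking moments about the centre O, the resisting moment is provided by the undrained shear strength acting along the arc:
M_R = c_u·L_a·R = 53·30.20·19.4 = 31051.6 kN·m/m
M_D = W·d = 3465·5.53 = 19161.5 kN·m/m
FS = M_R / M_D = 31051.6 / 19161.5 = 1.621

FS = 1.62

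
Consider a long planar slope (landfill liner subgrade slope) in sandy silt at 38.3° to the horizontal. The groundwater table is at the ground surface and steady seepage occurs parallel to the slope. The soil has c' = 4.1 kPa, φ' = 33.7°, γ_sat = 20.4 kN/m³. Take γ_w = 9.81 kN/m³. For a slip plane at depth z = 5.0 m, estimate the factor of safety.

FS = 0.52

With seepage parallel to the slope and the water table at the surface, the effective normal stress on the slip plane uses the buoyant unit weight γ' = γ_sat − γ_w while the driving shear stress uses γ_sat:
FS = [c' + γ' z cos²β tanφ'] / [γ_sat z sinβ cosβ]
γ' = 20.4 − 9.81 = 10.59 kN/m³
Numerator = 4.1 + 10.59·5.0·cos²38.3°·tan33.7° = 4.1 + 10.59·5.0·0.6159·0.6669 = 25.849 kPa
Denominator = 20.4·5.0·sin38.3°·cos38.3° = 20.4·5.0·0.6198·0.7848 = 49.612 kPa
FS = 25.849 / 49.612 = 0.521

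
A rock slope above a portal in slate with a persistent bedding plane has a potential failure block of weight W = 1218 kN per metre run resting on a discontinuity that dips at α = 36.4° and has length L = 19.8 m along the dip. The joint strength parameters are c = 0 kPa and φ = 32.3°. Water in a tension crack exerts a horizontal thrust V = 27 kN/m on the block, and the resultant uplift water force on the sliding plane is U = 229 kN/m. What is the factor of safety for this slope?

FS = 0.62

Resolving the block weight along and normal to the plane and applying the Mohr–Coulomb strength on the joint:
N' = W cosα − U − V sinα = 1218·cos36.4° − 229 − 27·sin36.4° = 735.3 kN/m
Driving force T = W sinα + V cosα = 1218·sin36.4° + 27·cos36.4° = 744.5 kN/m
Resisting force R = c·L + N'·tanφ = 0·19.8 + 735.3·tan32.3° = 0.0 + 464.9 = 464.9 kN/m
FS = R / T = 464.9 / 744.5 = 0.624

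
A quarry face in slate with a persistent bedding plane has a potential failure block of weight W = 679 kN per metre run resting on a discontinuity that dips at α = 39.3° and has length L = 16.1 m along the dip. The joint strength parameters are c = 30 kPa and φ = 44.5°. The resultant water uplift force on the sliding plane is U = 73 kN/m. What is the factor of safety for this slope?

FS = 2.16

Resolving the block weight along and normal to the plane and applying the Mohr–Coulomb strength on the joint:
N' = W cosα − U = 679·cos39.3° − 73 = 452.4 kN/m
Driving force T = W sinα = 679·sin39.3° = 430.1 kN/m
Resisting force R = c·L + N'·tanφ = 30·16.1 + 452.4·tan44.5° = 483.0 + 444.6 = 927.6 kN/m
FS = R / T = 927.6 / 430.1 = 2.157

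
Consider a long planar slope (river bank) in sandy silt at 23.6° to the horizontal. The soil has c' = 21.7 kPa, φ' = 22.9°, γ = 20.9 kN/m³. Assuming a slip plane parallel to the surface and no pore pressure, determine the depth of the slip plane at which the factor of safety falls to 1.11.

z = 19.77 m

Setting FS = 1.11 in FS = [c' + γz cos²β tanφ'] / [γz sinβ cosβ] and solving for z:
z = c' / [γ cosβ (FS·sinβ − cosβ·tanφ')]
  = 21.7 / [20.9·cos23.6°·(1.11·sin23.6° − cos23.6°·tan22.9°)]
  = 21.7 / [20.9·0.9164·(1.11·0.4003 − 0.9164·0.4224)]
  = 21.7 / 1.0974 = 19.774 m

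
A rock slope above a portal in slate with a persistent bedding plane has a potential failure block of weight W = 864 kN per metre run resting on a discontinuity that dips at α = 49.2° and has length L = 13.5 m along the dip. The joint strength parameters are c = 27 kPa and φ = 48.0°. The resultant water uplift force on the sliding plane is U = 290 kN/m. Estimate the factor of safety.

Resolving the block weight along and normal to the plane and applying the Mohr–Coulomb strength on the joint:
N' = W cosα − U = 864·cos49.2° − 290 = 274.6 kN/m
Driving force T = W sinα = 864·sin49.2° = 654.0 kN/m
Resisting force R = c·L + N'·tanφ = 27·13.5 + 274.6·tan48.0° = 364.5 + 304.9 = 669.4 kN/m
FS = R / T = 669.4 / 654.0 = 1.024

FS = 1.02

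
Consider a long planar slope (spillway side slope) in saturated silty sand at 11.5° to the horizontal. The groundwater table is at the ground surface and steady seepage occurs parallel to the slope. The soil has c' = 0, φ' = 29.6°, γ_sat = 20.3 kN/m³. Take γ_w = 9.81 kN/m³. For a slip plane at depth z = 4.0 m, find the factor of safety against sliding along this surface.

With seepage parallel to the slope and the water table at the surface, the effective normal stress on the slip plane uses the buoyant unit weight γ' = γ_sat − γ_w while the driving shear stress uses γ_sat:
FS = [c' + γ' z cos²β tanφ'] / [γ_sat z sinβ cosβ]
(For c' = 0 this reduces to FS = (γ'/γ_sat)·tanφ'/tanβ.)
γ' = 20.3 − 9.81 = 10.49 kN/m³
Numerator = 0.0 + 10.49·4.0·cos²11.5°·tan29.6° = 0.0 + 10.49·4.0·0.9603·0.5681 = 22.889 kPa
Denominator = 20.3·4.0·sin11.5°·cos11.5° = 20.3·4.0·0.1994·0.9799 = 15.864 kPa
FS = 22.889 / 15.864 = 1.443

FS = 1.44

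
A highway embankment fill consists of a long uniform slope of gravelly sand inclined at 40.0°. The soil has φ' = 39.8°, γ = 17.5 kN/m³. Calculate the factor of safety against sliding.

FS = 0.99

For a dry cohesionless infinite slope the factor of safety is FS = tanφ' / tanβ.
FS = tan39.8° / tan40.0° = 0.8332 / 0.8391 = 0.993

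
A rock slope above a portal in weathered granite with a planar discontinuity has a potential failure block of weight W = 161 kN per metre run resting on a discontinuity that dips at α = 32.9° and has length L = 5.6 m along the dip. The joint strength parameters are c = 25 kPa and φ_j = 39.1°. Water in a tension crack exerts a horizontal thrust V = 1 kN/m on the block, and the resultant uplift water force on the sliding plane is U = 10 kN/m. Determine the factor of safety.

Resolving the block weight along and normal to the plane and applying the Mohr–Coulomb strength on the joint:
N' = W cosα − U − V sinα = 161·cos32.9° − 10 − 1·sin32.9° = 124.6 kN/m
Driving force T = W sinα + V cosα = 161·sin32.9° + 1·cos32.9° = 88.3 kN/m
Resisting force R = c·L + N'·tanφ_j = 25·5.6 + 124.6·tan39.1° = 140.0 + 101.3 = 241.3 kN/m
FS = R / T = 241.3 / 88.3 = 2.733

FS = 2.73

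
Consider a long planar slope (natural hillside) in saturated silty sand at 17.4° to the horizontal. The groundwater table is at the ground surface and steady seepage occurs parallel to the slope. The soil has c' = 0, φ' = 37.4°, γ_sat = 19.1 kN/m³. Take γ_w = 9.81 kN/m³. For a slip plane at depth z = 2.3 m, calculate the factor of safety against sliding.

FS = 1.19

With seepage parallel to the slope and the water table at the surface, the effective normal stress on the slip plane uses the buoyant unit weight γ' = γ_sat − γ_w while the driving shear stress uses γ_sat:
FS = [c' + γ' z cos²β tanφ'] / [γ_sat z sinβ cosβ]
(For c' = 0 this reduces to FS = (γ'/γ_sat)·tanφ'/tanβ.)
γ' = 19.1 − 9.81 = 9.29 kN/m³
Numerator = 0.0 + 9.29·2.3·cos²17.4°·tan37.4° = 0.0 + 9.29·2.3·0.9106·0.7646 = 14.875 kPa
Denominator = 19.1·2.3·sin17.4°·cos17.4° = 19.1·2.3·0.2990·0.9542 = 12.536 kPa
FS = 14.875 / 12.536 = 1.187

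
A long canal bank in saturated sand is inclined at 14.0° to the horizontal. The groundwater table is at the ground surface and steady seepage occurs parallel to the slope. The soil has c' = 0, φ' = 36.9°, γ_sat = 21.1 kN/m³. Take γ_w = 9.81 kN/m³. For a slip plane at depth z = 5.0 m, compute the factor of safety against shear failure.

FS = 1.61

With seepage parallel to the slope and the water table at the surface, the effective normal stress on the slip plane uses the buoyant unit weight γ' = γ_sat − γ_w while the driving shear stress uses γ_sat:
FS = [c' + γ' z cos²β tanφ'] / [γ_sat z sinβ cosβ]
(For c' = 0 this reduces to FS = (γ'/γ_sat)·tanφ'/tanβ.)
γ' = 21.1 − 9.81 = 11.29 kN/m³
Numerator = 0.0 + 11.29·5.0·cos²14.0°·tan36.9° = 0.0 + 11.29·5.0·0.9415·0.7508 = 39.903 kPa
Denominator = 21.1·5.0·sin14.0°·cos14.0° = 21.1·5.0·0.2419·0.9703 = 24.765 kPa
FS = 39.903 / 24.765 = 1.611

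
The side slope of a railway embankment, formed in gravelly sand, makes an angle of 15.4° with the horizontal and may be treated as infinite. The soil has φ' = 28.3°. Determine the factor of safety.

FS = 1.95

For a dry cohesionless infinite slope the factor of safety is FS = tanφ' / tanβ.
FS = tan28.3° / tan15.4° = 0.5384 / 0.2754 = 1.955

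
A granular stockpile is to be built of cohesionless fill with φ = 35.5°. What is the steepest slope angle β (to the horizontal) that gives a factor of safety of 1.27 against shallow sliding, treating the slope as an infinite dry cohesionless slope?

For an infinite dry cohesionless slope FS = tanφ/tanβ, so tanβ = tanφ / FS.
tanβ = tan35.5° / 1.27 = 0.7133 / 1.27 = 0.5616
β = arctan(0.5616) = 29.32°

β = 29.3°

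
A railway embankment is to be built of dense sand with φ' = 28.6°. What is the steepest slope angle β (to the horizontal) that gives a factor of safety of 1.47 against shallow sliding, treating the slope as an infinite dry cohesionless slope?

For an infinite dry cohesionless slope FS = tanφ'/tanβ, so tanβ = tanφ' / FS.
tanβ = tan28.6° / 1.47 = 0.5452 / 1.47 = 0.3709
β = arctan(0.3709) = 20.35°

β = 20.3°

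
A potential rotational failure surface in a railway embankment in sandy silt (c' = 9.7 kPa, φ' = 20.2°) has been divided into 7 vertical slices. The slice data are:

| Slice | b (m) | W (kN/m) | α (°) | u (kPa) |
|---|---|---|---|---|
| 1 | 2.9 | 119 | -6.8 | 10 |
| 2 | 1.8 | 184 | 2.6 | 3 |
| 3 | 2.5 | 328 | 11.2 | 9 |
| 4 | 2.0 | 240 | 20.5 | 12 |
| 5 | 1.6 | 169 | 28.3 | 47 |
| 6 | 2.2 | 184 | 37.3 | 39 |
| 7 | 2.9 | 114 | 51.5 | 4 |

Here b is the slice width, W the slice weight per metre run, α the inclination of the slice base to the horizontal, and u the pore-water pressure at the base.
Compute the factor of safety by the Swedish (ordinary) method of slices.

Ordinary method of slices: FS = Σ[c'·Δl_i + (W_i cosα_i − u_i·Δl_i)·tanφ'] / Σ W_i sinα_i, with Δl_i = b_i / cosα_i.
Slice 1: Δl = 2.9/cos(-6.8°) = 2.921 m; N'_1 = 119·cos(-6.8°) − 10·2.921 = 89.0; c'Δl = 28.33; W sinα = -14.1
Slice 2: Δl = 1.8/cos2.6° = 1.802 m; N'_2 = 184·cos2.6° − 3·1.802 = 178.4; c'Δl = 17.48; W sinα = 8.3
Slice 3: Δl = 2.5/cos11.2° = 2.549 m; N'_3 = 328·cos11.2° − 9·2.549 = 298.8; c'Δl = 24.72; W sinα = 63.7
Slice 4: Δl = 2.0/cos20.5° = 2.135 m; N'_4 = 240·cos20.5° − 12·2.135 = 199.2; c'Δl = 20.71; W sinα = 84.0
Slice 5: Δl = 1.6/cos28.3° = 1.817 m; N'_5 = 169·cos28.3° − 47·1.817 = 63.4; c'Δl = 17.63; W sinα = 80.1
Slice 6: Δl = 2.2/cos37.3° = 2.766 m; N'_6 = 184·cos37.3° − 39·2.766 = 38.5; c'Δl = 26.83; W sinα = 111.5
Slice 7: Δl = 2.9/cos51.5° = 4.659 m; N'_7 = 114·cos51.5° − 4·4.659 = 52.3; c'Δl = 45.19; W sinα = 89.2
Σc'Δl = 180.9 kN/m; ΣN' = 919.6 kN/m; ΣW sinα = 422.9 kN/m
Resisting = 180.9 + 919.6·tan20.2° = 180.9 + 338.3 = 519.2 kN/m
FS = 519.2 / 422.9 = 1.228

FS = 1.23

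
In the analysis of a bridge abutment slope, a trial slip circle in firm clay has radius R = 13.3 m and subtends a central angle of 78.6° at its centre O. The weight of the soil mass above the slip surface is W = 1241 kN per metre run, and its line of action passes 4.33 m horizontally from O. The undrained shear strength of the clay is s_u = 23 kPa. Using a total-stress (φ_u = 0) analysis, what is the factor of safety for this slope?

FS = 1.04

Taking moments about the centre O, the resisting moment is provided by the undrained shear strength acting along the arc:
Arc length L_a = R·θ = 13.3·(78.6°·π/180) = 13.3·1.3718 = 18.25 m
M_R = s_u·L_a·R = 23·18.25·13.3 = 5581.2 kN·m/m
M_D = W·d = 1241·4.33 = 5373.5 kN·m/m
FS = M_R / M_D = 5581.2 / 5373.5 = 1.039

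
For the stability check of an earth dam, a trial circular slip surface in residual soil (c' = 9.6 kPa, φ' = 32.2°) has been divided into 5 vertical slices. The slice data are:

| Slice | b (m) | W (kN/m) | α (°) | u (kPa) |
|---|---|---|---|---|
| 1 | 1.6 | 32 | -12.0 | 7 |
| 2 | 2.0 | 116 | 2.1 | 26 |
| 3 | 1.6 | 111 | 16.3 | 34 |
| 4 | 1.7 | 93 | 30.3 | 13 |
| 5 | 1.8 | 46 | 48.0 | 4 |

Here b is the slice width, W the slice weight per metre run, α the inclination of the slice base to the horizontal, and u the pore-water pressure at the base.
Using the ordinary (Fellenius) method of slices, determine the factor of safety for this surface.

Ordinary method of slices: FS = Σ[c'·Δl_i + (W_i cosα_i − u_i·Δl_i)·tanφ'] / Σ W_i sinα_i, with Δl_i = b_i / cosα_i.
Slice 1: Δl = 1.6/cos(-12.0°) = 1.636 m; N'_1 = 32·cos(-12.0°) − 7·1.636 = 19.9; c'Δl = 15.70; W sinα = -6.7
Slice 2: Δl = 2.0/cos2.1° = 2.001 m; N'_2 = 116·cos2.1° − 26·2.001 = 63.9; c'Δl = 19.21; W sinα = 4.3
Slice 3: Δl = 1.6/cos16.3° = 1.667 m; N'_3 = 111·cos16.3° − 34·1.667 = 49.9; c'Δl = 16.00; W sinα = 31.2
Slice 4: Δl = 1.7/cos30.3° = 1.969 m; N'_4 = 93·cos30.3° − 13·1.969 = 54.7; c'Δl = 18.90; W sinα = 46.9
Slice 5: Δl = 1.8/cos48.0° = 2.690 m; N'_5 = 46·cos48.0° − 4·2.690 = 20.0; c'Δl = 25.82; W sinα = 34.2
Σc'Δl = 95.6 kN/m; ΣN' = 208.3 kN/m; ΣW sinα = 109.9 kN/m
Resisting = 95.6 + 208.3·tan32.2° = 95.6 + 131.2 = 226.8 kN/m
FS = 226.8 / 109.9 = 2.065

FS = 2.06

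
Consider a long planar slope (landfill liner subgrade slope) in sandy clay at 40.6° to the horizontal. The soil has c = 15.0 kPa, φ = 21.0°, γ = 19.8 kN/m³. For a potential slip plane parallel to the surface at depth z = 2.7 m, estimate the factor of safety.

FS = 1.02

For an infinite slope with a slip plane parallel to the surface (no pore pressure): FS = [c + γz cos²β tanφ] / [γz sinβ cosβ].
γz = 19.8·2.7 = 53.46 kN/m²
Numerator = 15.0 + 53.46·cos²40.6°·tan21.0° = 15.0 + 53.46·0.5765·0.3839 = 26.830 kPa
Denominator = 53.46·sin40.6°·cos40.6° = 53.46·0.6508·0.7593 = 26.415 kPa
FS = 26.830 / 26.415 = 1.016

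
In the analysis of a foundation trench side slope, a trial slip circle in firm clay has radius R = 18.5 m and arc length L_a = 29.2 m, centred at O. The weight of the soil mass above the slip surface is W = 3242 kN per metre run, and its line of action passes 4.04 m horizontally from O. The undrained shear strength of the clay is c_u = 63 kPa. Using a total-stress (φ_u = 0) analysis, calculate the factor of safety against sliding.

FS = 2.60

Taking moments about the centre O, the resisting moment is provided by the undrained shear strength acting along the arc:
M_R = c_u·L_a·R = 63·29.20·18.5 = 34032.6 kN·m/m
M_D = W·d = 3242·4.04 = 13097.7 kN·m/m
FS = M_R / M_D = 34032.6 / 13097.7 = 2.598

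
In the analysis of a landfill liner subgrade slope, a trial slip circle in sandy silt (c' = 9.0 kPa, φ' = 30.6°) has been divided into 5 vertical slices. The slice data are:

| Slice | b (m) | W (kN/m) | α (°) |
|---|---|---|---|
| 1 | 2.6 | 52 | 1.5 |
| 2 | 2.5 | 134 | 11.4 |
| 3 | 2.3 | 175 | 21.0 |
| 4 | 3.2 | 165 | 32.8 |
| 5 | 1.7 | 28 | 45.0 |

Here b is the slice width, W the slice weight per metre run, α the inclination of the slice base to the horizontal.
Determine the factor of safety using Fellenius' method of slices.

Ordinary method of slices: FS = Σ[c'·Δl_i + (W_i cosα_i)·tanφ'] / Σ W_i sinα_i, with Δl_i = b_i / cosα_i.
Slice 1: Δl = 2.6/cos1.5° = 2.601 m; N'_1 = 52·cos1.5° = 52.0; c'Δl = 23.41; W sinα = 1.4
Slice 2: Δl = 2.5/cos11.4° = 2.550 m; N'_2 = 134·cos11.4° = 131.4; c'Δl = 22.95; W sinα = 26.5
Slice 3: Δl = 2.3/cos21.0° = 2.464 m; N'_3 = 175·cos21.0° = 163.4; c'Δl = 22.17; W sinα = 62.7
Slice 4: Δl = 3.2/cos32.8° = 3.807 m; N'_4 = 165·cos32.8° = 138.7; c'Δl = 34.26; W sinα = 89.4
Slice 5: Δl = 1.7/cos45.0° = 2.404 m; N'_5 = 28·cos45.0° = 19.8; c'Δl = 21.64; W sinα = 19.8
Σc'Δl = 124.4 kN/m; ΣN' = 505.2 kN/m; ΣW sinα = 199.7 kN/m
Resisting = 124.4 + 505.2·tan30.6° = 124.4 + 298.8 = 423.2 kN/m
FS = 423.2 / 199.7 = 2.119

FS = 2.12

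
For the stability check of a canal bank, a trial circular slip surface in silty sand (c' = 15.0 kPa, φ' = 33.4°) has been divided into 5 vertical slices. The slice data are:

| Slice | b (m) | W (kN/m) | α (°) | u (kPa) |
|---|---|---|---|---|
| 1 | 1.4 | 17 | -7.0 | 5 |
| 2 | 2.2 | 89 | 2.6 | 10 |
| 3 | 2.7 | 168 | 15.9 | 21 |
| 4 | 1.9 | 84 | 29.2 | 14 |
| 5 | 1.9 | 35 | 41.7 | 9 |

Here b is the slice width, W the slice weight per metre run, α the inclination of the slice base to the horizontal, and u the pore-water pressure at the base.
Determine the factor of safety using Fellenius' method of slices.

FS = 2.81

Ordinary method of slices: FS = Σ[c'·Δl_i + (W_i cosα_i − u_i·Δl_i)·tanφ'] / Σ W_i sinα_i, with Δl_i = b_i / cosα_i.
Slice 1: Δl = 1.4/cos(-7.0°) = 1.411 m; N'_1 = 17·cos(-7.0°) − 5·1.411 = 9.8; c'Δl = 21.16; W sinα = -2.1
Slice 2: Δl = 2.2/cos2.6° = 2.202 m; N'_2 = 89·cos2.6° − 10·2.202 = 66.9; c'Δl = 33.03; W sinα = 4.0
Slice 3: Δl = 2.7/cos15.9° = 2.807 m; N'_3 = 168·cos15.9° − 21·2.807 = 102.6; c'Δl = 42.11; W sinα = 46.0
Slice 4: Δl = 1.9/cos29.2° = 2.177 m; N'_4 = 84·cos29.2° − 14·2.177 = 42.9; c'Δl = 32.65; W sinα = 41.0
Slice 5: Δl = 1.9/cos41.7° = 2.545 m; N'_5 = 35·cos41.7° − 9·2.545 = 3.2; c'Δl = 38.17; W sinα = 23.3
Σc'Δl = 167.1 kN/m; ΣN' = 225.4 kN/m; ΣW sinα = 112.3 kN/m
Resisting = 167.1 + 225.4·tan33.4° = 167.1 + 148.6 = 315.8 kN/m
FS = 315.8 / 112.3 = 2.813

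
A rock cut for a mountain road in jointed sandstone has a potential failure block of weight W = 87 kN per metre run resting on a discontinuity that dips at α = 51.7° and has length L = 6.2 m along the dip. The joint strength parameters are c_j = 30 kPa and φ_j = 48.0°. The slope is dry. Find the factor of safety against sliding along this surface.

FS = 3.60

Resolving the block weight along and normal to the plane and applying the Mohr–Coulomb strength on the joint:
N' = W cosα = 87·cos51.7° = 53.9 kN/m
Driving force T = W sinα = 87·sin51.7° = 68.3 kN/m
Resisting force R = c_j·L + N'·tanφ_j = 30·6.2 + 53.9·tan48.0° = 186.0 + 59.9 = 245.9 kN/m
FS = R / T = 245.9 / 68.3 = 3.601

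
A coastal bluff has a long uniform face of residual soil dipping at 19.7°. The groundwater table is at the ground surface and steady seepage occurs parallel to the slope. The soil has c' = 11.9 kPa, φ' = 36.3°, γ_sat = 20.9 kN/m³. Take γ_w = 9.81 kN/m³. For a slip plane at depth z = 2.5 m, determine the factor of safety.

With seepage parallel to the slope and the water table at the surface, the effective normal stress on the slip plane uses the buoyant unit weight γ' = γ_sat − γ_w while the driving shear stress uses γ_sat:
FS = [c' + γ' z cos²β tanφ'] / [γ_sat z sinβ cosβ]
γ' = 20.9 − 9.81 = 11.09 kN/m³
Numerator = 11.9 + 11.09·2.5·cos²19.7°·tan36.3° = 11.9 + 11.09·2.5·0.8864·0.7346 = 29.952 kPa
Denominator = 20.9·2.5·sin19.7°·cos19.7° = 20.9·2.5·0.3371·0.9415 = 16.582 kPa
FS = 29.952 / 16.582 = 1.806

FS = 1.81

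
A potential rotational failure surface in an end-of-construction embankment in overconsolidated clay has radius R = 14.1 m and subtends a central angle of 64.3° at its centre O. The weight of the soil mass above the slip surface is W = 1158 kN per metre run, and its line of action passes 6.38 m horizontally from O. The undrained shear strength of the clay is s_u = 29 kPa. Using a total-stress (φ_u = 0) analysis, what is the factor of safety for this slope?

FS = 0.88

Taking moments about the centre O, the resisting moment is provided by the undrained shear strength acting along the arc:
Arc length L_a = R·θ = 14.1·(64.3°·π/180) = 14.1·1.1222 = 15.82 m
M_R = s_u·L_a·R = 29·15.82·14.1 = 6470.3 kN·m/m
M_D = W·d = 1158·6.38 = 7388.0 kN·m/m
FS = M_R / M_D = 6470.3 / 7388.0 = 0.876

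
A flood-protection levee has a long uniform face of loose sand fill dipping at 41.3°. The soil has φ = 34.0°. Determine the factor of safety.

For a dry cohesionless infinite slope the factor of safety is FS = tanφ / tanβ.
FS = tan34.0° / tan41.3° = 0.6745 / 0.8785 = 0.768

FS = 0.77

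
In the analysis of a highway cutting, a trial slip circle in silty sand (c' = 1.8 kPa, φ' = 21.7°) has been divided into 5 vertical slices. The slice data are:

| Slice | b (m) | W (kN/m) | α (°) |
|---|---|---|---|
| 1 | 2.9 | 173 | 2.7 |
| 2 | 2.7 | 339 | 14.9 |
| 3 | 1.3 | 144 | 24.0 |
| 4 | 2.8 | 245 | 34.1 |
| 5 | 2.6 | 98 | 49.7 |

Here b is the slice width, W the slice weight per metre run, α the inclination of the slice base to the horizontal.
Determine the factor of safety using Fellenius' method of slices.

Ordinary method of slices: FS = Σ[c'·Δl_i + (W_i cosα_i)·tanφ'] / Σ W_i sinα_i, with Δl_i = b_i / cosα_i.
Slice 1: Δl = 2.9/cos2.7° = 2.903 m; N'_1 = 173·cos2.7° = 172.8; c'Δl = 5.23; W sinα = 8.1
Slice 2: Δl = 2.7/cos14.9° = 2.794 m; N'_2 = 339·cos14.9° = 327.6; c'Δl = 5.03; W sinα = 87.2
Slice 3: Δl = 1.3/cos24.0° = 1.423 m; N'_3 = 144·cos24.0° = 131.6; c'Δl = 2.56; W sinα = 58.6
Slice 4: Δl = 2.8/cos34.1° = 3.381 m; N'_4 = 245·cos34.1° = 202.9; c'Δl = 6.09; W sinα = 137.4
Slice 5: Δl = 2.6/cos49.7° = 4.020 m; N'_5 = 98·cos49.7° = 63.4; c'Δl = 7.24; W sinα = 74.7
Σc'Δl = 26.1 kN/m; ΣN' = 898.2 kN/m; ΣW sinα = 366.0 kN/m
Resisting = 26.1 + 898.2·tan21.7° = 26.1 + 357.4 = 383.6 kN/m
FS = 383.6 / 366.0 = 1.048

FS = 1.05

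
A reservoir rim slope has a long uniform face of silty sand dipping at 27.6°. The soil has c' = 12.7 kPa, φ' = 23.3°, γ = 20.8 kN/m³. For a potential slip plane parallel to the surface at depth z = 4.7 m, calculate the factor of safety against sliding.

FS = 1.14

For an infinite slope with a slip plane parallel to the surface (no pore pressure): FS = [c' + γz cos²β tanφ'] / [γz sinβ cosβ].
γz = 20.8·4.7 = 97.76 kN/m²
Numerator = 12.7 + 97.76·cos²27.6°·tan23.3° = 12.7 + 97.76·0.7854·0.4307 = 45.765 kPa
Denominator = 97.76·sin27.6°·cos27.6° = 97.76·0.4633·0.8862 = 40.138 kPa
FS = 45.765 / 40.138 = 1.140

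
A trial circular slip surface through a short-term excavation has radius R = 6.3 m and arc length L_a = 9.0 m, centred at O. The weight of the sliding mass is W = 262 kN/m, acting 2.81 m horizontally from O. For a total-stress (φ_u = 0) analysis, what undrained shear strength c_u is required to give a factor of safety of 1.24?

FS = c_u·L_a·R / (W·d), so c_u = FS·W·d / (L_a·R).
c_u = 1.24·262·2.81 / (9.00·6.3) = 912.9 / 56.70 = 16.10 kPa

c_u = 16.1 kPa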